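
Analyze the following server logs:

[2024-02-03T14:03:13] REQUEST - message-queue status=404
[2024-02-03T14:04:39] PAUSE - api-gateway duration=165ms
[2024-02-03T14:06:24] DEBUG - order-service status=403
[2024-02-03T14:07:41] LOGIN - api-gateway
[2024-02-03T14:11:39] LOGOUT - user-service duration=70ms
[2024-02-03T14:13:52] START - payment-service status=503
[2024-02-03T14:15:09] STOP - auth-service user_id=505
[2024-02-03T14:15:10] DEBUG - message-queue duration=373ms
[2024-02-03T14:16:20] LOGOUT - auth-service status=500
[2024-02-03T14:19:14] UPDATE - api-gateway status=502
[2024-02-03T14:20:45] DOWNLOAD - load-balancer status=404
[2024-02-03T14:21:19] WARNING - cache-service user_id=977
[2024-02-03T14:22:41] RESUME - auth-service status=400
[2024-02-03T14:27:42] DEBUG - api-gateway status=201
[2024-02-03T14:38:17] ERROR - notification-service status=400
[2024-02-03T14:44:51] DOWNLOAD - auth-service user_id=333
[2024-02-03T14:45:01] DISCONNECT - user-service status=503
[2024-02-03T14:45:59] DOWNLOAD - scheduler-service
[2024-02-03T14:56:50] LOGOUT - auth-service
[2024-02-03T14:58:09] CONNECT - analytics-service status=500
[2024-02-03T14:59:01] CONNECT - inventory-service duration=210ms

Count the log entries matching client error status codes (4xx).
5

To find matching entries:

1. Pattern to match: client error status codes (4xx)
2. Scan each log entry for the pattern
3. Count matches: 5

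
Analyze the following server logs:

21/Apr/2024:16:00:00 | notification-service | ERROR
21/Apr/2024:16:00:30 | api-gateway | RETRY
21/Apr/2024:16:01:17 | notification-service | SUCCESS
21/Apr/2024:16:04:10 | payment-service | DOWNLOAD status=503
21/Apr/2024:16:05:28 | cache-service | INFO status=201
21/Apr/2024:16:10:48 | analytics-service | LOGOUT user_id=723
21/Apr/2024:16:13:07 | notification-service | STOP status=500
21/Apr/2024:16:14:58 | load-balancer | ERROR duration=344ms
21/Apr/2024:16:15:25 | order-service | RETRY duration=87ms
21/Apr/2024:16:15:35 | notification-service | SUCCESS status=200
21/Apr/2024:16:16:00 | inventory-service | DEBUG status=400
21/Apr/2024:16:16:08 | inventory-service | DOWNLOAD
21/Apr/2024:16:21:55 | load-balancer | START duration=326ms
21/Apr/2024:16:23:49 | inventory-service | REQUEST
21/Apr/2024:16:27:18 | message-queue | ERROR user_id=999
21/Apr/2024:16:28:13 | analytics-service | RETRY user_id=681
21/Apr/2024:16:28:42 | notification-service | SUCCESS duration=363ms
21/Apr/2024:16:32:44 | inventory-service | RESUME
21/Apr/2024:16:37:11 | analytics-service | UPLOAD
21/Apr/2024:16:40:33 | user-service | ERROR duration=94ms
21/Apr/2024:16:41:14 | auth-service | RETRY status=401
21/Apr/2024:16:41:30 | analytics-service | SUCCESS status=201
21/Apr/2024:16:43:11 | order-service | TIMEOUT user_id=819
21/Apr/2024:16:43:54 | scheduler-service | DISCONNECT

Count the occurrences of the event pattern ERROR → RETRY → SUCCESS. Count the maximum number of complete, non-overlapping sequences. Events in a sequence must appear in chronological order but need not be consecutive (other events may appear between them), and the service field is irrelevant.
4

To count sequences:

1. Look for pattern: ERROR → RETRY → SUCCESS
2. Greedily scan the log in chronological order, matching each sequence element in turn (ignoring service)
3. Each time the full pattern completes, increment the count and restart matching from the next event
4. Complete non-overlapping sequences found: 4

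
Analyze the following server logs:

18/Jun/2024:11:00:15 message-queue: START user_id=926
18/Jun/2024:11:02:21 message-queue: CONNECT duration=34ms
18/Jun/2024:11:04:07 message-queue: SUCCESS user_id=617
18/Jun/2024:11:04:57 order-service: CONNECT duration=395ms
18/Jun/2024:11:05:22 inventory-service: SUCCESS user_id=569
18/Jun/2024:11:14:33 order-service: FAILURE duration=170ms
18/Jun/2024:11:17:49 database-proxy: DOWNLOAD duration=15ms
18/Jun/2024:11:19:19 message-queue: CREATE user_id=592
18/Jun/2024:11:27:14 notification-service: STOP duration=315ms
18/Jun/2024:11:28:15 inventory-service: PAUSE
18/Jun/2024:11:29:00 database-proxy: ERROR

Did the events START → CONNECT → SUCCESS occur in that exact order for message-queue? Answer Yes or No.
Yes

To verify sequence order:

1. Find all events in sequence START → CONNECT → SUCCESS for message-queue
2. Extract their timestamps
3. Check if timestamps are in ascending order
4. Result: Yes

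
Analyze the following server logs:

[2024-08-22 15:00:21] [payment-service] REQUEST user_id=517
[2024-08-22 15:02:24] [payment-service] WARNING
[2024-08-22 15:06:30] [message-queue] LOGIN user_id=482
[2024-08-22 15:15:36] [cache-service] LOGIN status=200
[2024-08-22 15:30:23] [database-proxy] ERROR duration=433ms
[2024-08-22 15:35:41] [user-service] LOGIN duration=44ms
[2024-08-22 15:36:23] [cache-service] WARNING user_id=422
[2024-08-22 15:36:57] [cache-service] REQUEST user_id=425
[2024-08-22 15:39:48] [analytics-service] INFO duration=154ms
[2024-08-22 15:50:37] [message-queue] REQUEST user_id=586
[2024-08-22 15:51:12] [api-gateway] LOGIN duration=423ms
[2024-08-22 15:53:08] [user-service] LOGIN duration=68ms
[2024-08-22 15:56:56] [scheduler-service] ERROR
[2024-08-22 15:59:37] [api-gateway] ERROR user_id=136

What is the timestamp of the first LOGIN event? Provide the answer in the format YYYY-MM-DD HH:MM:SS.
2024-08-22 15:06:30

To find the first event:

1. Filter for all LOGIN events
2. Sort by timestamp
3. Select the first one
4. Timestamp: 2024-08-22 15:06:30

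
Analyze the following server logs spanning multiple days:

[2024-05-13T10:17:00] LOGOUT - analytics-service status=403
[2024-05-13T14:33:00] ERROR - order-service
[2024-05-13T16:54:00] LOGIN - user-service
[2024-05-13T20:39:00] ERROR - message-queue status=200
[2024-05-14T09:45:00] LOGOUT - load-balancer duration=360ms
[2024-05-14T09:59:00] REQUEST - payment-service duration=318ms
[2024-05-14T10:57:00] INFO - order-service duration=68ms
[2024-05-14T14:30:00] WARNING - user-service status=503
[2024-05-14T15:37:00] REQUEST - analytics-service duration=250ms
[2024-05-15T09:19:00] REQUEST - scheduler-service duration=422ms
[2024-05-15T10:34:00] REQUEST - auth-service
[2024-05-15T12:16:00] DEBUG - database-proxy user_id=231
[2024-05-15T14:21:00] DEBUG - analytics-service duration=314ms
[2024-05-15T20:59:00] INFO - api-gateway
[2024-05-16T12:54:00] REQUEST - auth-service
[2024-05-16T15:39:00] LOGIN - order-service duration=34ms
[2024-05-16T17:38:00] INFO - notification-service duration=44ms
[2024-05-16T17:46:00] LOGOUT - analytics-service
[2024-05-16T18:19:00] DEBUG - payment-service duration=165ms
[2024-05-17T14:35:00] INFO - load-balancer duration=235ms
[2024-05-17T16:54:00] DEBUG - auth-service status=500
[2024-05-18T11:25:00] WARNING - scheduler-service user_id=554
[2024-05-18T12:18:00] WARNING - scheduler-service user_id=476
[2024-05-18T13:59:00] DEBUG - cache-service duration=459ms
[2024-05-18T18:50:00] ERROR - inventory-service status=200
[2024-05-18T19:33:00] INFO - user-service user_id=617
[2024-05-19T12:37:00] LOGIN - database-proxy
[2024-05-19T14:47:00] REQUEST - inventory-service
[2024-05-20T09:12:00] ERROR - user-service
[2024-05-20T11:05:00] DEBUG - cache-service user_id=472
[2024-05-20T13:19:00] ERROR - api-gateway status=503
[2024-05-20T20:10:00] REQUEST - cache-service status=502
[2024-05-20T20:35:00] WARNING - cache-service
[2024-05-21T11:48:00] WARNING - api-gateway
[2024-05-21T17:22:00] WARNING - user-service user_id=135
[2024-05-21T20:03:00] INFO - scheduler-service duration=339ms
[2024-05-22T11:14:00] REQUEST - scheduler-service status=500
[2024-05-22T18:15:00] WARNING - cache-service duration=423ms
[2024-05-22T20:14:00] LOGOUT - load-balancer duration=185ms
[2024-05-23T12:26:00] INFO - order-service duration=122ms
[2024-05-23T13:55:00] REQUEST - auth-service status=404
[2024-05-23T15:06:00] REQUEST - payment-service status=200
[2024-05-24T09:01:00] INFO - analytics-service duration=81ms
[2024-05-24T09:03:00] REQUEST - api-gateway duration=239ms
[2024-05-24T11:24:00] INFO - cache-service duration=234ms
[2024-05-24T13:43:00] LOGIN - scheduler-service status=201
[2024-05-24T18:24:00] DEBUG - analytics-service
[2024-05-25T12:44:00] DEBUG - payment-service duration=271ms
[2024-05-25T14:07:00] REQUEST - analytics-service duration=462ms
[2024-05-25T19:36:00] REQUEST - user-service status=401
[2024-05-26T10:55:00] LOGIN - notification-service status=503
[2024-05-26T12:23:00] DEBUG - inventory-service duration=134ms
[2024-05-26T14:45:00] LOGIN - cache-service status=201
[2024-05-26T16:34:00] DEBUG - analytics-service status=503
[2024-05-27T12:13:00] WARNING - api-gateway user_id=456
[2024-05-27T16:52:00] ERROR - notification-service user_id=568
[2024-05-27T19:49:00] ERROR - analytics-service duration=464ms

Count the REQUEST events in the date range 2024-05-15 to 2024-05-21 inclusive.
5

To filter by date range:

1. Date range: 2024-05-15 through 2024-05-21, both dates inclusive
2. Filter for REQUEST events whose date falls in this range
3. Count matching events: 5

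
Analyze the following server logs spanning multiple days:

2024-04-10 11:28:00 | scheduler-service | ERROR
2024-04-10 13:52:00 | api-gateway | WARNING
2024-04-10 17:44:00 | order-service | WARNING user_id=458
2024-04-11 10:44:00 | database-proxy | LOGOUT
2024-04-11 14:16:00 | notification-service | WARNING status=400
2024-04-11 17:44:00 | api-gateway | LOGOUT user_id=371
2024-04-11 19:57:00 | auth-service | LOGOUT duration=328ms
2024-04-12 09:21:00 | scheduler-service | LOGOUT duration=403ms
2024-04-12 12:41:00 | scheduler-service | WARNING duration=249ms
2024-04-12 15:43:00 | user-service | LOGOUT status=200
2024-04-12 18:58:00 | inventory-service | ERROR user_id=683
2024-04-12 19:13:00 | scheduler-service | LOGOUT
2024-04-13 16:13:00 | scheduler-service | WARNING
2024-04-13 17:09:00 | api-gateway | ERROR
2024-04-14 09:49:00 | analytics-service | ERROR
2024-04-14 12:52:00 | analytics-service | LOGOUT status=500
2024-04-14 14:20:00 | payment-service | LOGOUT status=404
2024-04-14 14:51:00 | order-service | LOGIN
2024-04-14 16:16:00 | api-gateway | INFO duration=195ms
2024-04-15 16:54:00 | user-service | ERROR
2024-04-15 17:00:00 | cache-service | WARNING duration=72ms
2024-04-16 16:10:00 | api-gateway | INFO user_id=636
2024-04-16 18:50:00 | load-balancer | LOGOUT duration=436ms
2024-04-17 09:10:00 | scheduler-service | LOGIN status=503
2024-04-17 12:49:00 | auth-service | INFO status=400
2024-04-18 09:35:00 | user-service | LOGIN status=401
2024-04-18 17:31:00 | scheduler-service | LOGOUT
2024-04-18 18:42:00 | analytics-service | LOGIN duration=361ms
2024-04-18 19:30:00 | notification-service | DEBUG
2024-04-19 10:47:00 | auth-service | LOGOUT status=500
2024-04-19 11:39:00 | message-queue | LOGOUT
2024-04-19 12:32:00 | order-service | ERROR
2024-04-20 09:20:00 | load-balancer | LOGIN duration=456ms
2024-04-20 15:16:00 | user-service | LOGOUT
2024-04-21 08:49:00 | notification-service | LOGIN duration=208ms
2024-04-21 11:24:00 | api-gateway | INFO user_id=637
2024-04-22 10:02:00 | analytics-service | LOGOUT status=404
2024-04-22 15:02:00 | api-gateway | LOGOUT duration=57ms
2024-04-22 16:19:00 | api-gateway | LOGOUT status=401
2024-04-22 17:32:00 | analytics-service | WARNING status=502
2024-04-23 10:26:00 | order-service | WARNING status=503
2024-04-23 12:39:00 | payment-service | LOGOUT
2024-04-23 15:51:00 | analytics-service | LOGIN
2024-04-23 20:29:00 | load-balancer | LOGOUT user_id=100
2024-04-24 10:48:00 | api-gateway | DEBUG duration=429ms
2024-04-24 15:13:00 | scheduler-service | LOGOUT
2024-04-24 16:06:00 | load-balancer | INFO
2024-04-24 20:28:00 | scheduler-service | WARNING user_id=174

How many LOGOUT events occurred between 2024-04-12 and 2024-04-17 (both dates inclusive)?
6

To filter by date range:

1. Date range: 2024-04-12 through 2024-04-17, both dates inclusive
2. Filter for LOGOUT events whose date falls in this range
3. Count matching events: 6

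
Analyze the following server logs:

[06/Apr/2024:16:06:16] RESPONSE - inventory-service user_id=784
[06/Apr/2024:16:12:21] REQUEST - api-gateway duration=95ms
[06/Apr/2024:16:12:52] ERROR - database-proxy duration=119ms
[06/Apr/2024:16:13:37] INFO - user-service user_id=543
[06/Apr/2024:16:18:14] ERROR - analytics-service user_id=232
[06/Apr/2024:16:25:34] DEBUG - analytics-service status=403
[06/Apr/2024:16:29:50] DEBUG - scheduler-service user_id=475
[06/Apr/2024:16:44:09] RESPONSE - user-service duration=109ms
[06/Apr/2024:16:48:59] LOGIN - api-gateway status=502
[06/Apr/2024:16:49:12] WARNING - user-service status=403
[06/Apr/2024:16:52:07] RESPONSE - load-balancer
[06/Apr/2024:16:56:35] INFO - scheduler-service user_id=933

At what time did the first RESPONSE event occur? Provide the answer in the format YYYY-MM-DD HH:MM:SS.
2024-04-06 16:06:16

To find the first event:

1. Filter for all RESPONSE events
2. Sort by timestamp
3. Select the first one
4. Timestamp: 2024-04-06 16:06:16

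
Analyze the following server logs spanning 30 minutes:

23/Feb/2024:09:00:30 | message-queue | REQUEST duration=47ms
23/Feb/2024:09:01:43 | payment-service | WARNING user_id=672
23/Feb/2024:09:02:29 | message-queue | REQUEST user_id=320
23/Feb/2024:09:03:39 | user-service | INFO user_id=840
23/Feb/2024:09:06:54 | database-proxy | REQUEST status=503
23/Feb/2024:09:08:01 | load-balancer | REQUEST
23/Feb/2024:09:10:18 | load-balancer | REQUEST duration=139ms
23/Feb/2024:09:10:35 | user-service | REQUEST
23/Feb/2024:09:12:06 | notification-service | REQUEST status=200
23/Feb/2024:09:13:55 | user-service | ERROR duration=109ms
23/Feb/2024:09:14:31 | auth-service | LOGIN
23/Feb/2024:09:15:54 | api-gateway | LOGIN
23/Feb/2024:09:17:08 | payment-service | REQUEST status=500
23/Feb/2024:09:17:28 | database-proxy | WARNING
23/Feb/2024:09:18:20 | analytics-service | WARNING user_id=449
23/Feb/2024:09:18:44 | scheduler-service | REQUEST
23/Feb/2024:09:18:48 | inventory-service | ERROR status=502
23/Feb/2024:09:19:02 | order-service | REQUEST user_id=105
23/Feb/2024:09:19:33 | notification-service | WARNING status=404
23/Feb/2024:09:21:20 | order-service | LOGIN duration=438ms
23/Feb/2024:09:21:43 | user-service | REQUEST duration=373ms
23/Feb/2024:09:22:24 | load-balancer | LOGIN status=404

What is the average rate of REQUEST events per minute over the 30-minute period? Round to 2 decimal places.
0.37

To calculate the rate:

1. Count total REQUEST events: 11
2. Total time period: 30 minutes
3. Rate = 11 / 30 = 0.37 events per minute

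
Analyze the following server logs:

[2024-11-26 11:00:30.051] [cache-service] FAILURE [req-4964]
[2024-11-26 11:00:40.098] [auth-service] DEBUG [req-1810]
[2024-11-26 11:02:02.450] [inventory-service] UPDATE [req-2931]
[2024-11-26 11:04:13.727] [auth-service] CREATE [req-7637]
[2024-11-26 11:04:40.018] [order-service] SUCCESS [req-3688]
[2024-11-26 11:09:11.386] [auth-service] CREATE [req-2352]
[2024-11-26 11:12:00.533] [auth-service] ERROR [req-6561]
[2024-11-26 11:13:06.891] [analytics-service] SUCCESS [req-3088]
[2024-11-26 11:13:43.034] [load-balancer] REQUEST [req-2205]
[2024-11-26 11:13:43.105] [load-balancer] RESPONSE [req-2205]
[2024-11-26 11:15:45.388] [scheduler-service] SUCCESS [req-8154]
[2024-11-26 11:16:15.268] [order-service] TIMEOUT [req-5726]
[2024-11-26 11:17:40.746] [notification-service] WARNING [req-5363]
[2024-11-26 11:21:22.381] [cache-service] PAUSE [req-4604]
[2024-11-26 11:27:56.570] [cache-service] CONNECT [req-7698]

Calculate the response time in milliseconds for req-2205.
71

To calculate latency:

1. Find REQUEST with id req-2205: 2024-11-26 11:13:43.034
2. Find RESPONSE with id req-2205: 2024-11-26 11:13:43.105
3. Latency: 2024-11-26 11:13:43.105 - 2024-11-26 11:13:43.034 = 71ms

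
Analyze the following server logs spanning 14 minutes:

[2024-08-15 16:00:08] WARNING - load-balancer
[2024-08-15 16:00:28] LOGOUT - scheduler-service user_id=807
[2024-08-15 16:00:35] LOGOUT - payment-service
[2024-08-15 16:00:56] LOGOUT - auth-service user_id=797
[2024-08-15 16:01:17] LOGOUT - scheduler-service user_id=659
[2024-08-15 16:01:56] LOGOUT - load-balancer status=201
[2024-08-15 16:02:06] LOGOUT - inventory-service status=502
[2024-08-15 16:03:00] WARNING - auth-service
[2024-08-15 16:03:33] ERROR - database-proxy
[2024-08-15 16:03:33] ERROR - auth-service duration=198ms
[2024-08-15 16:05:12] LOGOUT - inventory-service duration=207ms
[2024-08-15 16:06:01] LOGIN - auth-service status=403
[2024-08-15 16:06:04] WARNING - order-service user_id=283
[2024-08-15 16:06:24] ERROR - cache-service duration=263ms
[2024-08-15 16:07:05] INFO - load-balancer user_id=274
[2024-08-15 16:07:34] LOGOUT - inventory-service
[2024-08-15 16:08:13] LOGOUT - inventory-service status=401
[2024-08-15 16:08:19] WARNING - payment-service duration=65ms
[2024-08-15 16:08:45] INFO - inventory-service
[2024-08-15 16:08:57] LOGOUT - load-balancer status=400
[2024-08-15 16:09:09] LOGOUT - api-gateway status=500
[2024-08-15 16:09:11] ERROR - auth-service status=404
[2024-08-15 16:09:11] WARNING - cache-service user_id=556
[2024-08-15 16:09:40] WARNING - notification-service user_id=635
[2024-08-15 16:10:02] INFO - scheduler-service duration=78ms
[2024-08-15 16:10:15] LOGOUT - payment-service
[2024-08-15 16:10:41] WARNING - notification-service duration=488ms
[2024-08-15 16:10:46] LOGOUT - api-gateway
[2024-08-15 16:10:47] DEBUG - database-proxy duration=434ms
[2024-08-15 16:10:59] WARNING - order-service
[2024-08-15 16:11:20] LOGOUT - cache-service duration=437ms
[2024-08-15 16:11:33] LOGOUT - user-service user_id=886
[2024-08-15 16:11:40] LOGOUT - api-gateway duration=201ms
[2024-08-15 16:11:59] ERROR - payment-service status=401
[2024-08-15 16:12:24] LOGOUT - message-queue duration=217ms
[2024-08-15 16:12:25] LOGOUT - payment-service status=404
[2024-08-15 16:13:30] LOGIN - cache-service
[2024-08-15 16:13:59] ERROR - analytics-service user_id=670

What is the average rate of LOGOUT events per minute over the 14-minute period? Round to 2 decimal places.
1.29

To calculate the rate:

1. Count total LOGOUT events: 18
2. Total time period: 14 minutes
3. Rate = 18 / 14 = 1.29 events per minute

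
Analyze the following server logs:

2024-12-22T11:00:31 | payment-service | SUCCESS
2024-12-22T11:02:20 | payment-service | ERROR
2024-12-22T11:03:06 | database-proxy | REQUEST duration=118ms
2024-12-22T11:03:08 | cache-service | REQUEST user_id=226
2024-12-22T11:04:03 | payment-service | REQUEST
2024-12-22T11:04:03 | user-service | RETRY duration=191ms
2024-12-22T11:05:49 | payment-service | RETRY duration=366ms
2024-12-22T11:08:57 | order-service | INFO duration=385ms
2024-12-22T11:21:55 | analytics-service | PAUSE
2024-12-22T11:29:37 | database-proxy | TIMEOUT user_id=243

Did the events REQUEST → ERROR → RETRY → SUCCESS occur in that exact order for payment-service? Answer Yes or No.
No

To verify sequence order:

1. Find all events in sequence REQUEST → ERROR → RETRY → SUCCESS for payment-service
2. Extract their timestamps
3. Check if timestamps are in ascending order
4. Result: No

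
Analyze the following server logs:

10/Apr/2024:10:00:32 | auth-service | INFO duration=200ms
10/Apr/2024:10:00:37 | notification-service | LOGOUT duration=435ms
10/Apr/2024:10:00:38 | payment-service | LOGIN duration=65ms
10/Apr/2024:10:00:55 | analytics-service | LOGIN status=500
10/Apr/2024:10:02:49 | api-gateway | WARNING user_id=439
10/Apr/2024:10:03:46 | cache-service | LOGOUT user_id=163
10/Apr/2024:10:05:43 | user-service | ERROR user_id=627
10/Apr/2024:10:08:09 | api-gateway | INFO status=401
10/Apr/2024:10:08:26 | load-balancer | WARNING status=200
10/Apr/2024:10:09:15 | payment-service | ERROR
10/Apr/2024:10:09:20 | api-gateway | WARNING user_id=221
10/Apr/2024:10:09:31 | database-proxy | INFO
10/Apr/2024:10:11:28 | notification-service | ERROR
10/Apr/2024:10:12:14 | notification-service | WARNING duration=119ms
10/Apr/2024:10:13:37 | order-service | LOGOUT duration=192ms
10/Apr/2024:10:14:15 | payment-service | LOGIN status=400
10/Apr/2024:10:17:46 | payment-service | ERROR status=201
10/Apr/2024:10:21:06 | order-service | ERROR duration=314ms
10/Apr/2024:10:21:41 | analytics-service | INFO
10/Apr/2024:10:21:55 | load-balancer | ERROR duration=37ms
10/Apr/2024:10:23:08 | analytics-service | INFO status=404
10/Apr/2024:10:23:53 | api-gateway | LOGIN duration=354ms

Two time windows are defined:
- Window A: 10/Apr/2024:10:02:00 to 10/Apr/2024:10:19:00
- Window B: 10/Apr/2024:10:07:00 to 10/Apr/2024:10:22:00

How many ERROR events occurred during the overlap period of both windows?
3

To find overlap events:

1. Window A: 10/Apr/2024:10:02:00 to 10/Apr/2024:10:19:00
2. Window B: 10/Apr/2024:10:07:00 to 10/Apr/2024:10:22:00
3. Overlap period: 10/Apr/2024:10:07:00 to 10/Apr/2024:10:19:00
4. Count ERROR events in overlap: 3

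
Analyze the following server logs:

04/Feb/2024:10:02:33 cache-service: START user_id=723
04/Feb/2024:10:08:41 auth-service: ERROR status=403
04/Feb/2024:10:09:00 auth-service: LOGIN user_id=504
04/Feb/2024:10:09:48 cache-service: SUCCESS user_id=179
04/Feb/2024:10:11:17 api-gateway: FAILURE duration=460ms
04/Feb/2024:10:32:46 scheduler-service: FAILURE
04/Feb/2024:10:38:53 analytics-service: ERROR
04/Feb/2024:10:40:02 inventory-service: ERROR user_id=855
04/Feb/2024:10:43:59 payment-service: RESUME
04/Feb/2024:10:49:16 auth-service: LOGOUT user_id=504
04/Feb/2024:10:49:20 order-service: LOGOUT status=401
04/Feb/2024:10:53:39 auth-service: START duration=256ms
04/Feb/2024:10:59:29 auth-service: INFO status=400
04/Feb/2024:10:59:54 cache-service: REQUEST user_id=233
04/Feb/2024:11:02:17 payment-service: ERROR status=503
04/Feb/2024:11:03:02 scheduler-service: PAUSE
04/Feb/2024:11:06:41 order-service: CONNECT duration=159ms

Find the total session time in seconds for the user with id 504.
2416

To calculate session duration:

1. Find LOGIN event for user_id=504: 04/Feb/2024:10:09:00
2. Find LOGOUT event for user_id=504: 04/Feb/2024:10:49:16
3. Session duration: 04/Feb/2024:10:49:16 - 04/Feb/2024:10:09:00 = 2416 seconds (40 minutes)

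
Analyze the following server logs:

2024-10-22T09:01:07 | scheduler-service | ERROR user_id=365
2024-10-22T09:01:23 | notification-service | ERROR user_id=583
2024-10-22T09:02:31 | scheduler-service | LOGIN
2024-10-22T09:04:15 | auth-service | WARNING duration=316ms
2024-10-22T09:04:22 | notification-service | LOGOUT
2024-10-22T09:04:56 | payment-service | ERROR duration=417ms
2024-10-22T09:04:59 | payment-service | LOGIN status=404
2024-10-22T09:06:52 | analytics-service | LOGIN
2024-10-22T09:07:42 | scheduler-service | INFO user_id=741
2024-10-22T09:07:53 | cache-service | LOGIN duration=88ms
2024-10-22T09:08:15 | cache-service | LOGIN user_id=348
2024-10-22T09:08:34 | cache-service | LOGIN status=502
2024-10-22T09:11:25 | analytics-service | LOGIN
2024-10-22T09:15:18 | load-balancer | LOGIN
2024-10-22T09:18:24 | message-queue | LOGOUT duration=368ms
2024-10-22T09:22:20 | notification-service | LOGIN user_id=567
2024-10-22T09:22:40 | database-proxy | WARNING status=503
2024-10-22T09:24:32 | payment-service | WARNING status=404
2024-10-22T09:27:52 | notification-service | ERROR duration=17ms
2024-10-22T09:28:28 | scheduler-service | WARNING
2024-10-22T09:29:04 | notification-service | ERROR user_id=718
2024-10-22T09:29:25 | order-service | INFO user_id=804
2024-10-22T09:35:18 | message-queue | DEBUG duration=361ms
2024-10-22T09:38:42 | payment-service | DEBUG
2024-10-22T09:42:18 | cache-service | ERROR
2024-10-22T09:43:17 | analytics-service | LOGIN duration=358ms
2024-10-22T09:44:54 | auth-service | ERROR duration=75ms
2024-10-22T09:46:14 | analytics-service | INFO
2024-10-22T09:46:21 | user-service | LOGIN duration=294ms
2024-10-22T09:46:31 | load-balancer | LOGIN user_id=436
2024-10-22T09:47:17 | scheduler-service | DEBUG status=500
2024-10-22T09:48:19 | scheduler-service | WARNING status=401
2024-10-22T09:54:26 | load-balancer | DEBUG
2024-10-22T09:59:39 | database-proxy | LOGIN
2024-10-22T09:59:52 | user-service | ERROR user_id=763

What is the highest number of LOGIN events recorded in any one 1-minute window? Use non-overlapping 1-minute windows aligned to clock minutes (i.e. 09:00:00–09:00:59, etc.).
2

To find the burst window:

1. Divide the log period into non-overlapping 1-minute windows starting at 09:00
2. Count LOGIN events in each window
3. Find the window with maximum count
4. Maximum events in a window: 2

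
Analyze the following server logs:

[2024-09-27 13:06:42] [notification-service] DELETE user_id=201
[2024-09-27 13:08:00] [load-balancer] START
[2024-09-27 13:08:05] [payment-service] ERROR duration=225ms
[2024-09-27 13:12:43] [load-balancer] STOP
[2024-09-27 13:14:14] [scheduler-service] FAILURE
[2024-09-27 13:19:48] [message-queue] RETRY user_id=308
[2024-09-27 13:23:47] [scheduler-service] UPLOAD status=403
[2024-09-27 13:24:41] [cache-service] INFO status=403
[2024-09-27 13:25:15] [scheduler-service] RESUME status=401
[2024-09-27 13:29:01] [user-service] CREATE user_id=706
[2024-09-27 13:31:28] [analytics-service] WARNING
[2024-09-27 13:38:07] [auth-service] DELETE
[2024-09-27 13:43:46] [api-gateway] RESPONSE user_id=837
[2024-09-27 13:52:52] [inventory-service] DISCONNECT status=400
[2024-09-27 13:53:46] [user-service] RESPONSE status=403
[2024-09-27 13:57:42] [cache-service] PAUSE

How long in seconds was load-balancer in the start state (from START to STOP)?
283

To calculate state duration:

1. Find START event for load-balancer: 2024-09-27 13:08:00
2. Find STOP event for load-balancer: 2024-09-27 13:12:43
3. Calculate duration: 2024-09-27 13:12:43 - 2024-09-27 13:08:00 = 283 seconds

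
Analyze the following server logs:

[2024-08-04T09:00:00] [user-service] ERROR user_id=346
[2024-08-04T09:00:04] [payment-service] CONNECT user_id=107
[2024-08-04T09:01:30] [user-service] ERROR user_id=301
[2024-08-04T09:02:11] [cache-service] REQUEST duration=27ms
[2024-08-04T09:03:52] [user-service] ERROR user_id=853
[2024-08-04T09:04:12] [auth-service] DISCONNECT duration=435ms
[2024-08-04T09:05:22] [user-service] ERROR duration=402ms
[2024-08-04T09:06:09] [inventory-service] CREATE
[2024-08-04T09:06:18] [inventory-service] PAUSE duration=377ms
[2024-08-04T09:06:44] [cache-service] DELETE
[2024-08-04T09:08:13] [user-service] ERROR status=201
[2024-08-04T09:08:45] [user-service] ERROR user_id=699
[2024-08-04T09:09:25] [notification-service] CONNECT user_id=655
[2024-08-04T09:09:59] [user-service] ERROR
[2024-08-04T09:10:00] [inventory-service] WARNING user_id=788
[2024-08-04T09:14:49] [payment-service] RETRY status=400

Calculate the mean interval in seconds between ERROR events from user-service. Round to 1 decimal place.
99.8

To calculate average interval:

1. Find all ERROR events for user-service in order
2. Calculate time gaps between consecutive events
3. Compute mean of gaps: 599 / 6 = 99.8 seconds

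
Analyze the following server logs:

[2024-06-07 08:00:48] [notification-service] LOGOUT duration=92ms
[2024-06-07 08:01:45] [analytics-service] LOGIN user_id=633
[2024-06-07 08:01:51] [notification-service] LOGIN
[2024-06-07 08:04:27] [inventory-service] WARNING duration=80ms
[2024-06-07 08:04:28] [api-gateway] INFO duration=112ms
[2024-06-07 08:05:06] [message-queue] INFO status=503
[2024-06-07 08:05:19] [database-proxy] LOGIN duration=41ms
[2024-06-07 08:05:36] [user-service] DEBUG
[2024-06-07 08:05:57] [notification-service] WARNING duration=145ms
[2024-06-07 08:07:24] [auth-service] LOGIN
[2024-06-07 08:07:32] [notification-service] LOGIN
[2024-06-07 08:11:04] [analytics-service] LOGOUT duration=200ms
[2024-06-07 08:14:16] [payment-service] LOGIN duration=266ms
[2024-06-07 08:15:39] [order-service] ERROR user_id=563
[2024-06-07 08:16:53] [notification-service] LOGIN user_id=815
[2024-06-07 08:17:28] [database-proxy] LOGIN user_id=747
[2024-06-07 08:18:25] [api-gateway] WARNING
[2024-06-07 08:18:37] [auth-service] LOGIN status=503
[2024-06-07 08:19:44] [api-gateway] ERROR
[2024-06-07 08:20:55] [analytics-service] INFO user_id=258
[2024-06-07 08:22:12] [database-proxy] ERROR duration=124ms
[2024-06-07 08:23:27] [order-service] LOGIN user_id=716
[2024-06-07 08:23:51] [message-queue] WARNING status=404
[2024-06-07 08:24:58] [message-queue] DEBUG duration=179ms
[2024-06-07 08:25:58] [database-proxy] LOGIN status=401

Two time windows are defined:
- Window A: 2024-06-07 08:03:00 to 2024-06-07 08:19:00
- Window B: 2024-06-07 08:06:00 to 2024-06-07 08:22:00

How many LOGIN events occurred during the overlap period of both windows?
6

To find overlap events:

1. Window A: 2024-06-07 08:03:00 to 2024-06-07 08:19:00
2. Window B: 2024-06-07 08:06:00 to 2024-06-07 08:22:00
3. Overlap period: 2024-06-07 08:06:00 to 2024-06-07 08:19:00
4. Count LOGIN events in overlap: 6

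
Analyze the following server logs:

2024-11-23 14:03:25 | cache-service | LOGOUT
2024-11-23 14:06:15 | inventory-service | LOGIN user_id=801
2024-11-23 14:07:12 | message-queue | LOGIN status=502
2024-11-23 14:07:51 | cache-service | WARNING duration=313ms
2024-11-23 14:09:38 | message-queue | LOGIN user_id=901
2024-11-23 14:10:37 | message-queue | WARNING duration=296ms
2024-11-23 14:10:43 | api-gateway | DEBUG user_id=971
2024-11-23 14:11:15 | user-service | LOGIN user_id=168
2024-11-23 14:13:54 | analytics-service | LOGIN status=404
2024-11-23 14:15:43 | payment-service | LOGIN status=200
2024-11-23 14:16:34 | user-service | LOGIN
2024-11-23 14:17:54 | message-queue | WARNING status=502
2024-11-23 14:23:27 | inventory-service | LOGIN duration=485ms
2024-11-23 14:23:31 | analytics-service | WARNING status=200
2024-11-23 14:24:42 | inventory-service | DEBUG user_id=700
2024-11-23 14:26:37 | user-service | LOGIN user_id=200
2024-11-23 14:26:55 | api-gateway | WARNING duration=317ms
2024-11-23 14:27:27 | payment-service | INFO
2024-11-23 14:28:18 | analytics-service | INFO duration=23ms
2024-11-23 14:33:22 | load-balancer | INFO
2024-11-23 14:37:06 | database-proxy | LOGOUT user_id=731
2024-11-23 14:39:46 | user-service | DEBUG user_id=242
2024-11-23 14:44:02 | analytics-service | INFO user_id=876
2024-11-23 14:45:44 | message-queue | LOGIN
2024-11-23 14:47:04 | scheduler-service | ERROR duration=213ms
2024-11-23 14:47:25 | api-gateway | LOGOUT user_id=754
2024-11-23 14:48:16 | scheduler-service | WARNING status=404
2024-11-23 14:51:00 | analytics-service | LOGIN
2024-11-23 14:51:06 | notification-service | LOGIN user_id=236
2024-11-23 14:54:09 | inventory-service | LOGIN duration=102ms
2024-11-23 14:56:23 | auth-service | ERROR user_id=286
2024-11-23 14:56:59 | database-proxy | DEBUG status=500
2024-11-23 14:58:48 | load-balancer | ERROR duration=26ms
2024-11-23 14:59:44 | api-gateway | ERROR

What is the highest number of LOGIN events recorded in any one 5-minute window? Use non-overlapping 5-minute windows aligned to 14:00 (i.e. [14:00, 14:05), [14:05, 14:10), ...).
3

To find the burst window:

1. Divide the log period into non-overlapping 5-minute windows starting at 14:00
2. Count LOGIN events in each window
3. Find the window with maximum count
4. Maximum events in a window: 3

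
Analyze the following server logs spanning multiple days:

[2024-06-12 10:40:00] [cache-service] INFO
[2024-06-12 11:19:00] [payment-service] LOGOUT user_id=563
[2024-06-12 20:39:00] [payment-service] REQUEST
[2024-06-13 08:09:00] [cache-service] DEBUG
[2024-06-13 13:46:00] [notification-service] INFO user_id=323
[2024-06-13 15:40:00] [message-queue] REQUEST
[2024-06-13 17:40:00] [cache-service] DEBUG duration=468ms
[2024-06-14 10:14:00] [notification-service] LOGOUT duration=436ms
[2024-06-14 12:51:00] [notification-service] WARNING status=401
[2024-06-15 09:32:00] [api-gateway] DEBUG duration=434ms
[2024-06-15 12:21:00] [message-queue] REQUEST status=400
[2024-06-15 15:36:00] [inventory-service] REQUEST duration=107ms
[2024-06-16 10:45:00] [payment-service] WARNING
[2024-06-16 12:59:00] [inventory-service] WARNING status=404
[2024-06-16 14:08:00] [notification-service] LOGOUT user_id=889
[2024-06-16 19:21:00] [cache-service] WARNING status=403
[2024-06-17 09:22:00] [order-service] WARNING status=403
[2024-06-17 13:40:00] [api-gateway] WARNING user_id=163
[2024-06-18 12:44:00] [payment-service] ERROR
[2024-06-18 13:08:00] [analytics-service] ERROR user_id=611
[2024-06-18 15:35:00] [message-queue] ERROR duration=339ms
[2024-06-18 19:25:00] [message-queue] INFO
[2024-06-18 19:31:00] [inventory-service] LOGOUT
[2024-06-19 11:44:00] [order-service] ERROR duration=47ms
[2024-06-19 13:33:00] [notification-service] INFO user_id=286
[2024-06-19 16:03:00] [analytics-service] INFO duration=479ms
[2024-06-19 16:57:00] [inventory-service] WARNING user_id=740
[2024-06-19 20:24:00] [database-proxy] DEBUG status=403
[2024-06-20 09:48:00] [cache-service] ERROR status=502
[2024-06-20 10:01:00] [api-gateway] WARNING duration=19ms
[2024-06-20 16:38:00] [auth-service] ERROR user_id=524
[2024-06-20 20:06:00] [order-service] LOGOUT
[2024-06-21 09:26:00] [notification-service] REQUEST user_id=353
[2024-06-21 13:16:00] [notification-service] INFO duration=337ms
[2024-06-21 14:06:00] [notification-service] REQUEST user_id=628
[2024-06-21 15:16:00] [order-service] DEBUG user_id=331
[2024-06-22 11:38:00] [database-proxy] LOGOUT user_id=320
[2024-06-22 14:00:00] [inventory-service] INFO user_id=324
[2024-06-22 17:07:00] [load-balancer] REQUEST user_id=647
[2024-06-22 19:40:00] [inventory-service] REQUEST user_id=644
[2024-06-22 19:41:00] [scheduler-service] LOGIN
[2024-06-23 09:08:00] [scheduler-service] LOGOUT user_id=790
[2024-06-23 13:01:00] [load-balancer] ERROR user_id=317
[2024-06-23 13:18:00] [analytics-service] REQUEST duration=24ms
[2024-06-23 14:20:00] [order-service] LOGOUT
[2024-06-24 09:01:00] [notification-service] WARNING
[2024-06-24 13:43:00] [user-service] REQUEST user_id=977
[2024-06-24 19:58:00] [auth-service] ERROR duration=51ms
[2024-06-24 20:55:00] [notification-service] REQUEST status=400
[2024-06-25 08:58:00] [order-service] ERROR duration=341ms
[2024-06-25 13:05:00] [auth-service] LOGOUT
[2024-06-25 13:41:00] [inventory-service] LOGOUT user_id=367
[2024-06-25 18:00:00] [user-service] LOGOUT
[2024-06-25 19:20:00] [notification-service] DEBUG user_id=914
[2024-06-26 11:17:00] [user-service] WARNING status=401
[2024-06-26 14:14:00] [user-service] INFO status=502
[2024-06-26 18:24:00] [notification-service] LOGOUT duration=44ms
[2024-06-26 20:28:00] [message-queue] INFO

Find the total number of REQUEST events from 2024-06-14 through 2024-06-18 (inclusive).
2

To filter by date range:

1. Date range: 2024-06-14 through 2024-06-18, both dates inclusive
2. Filter for REQUEST events whose date falls in this range
3. Count matching events: 2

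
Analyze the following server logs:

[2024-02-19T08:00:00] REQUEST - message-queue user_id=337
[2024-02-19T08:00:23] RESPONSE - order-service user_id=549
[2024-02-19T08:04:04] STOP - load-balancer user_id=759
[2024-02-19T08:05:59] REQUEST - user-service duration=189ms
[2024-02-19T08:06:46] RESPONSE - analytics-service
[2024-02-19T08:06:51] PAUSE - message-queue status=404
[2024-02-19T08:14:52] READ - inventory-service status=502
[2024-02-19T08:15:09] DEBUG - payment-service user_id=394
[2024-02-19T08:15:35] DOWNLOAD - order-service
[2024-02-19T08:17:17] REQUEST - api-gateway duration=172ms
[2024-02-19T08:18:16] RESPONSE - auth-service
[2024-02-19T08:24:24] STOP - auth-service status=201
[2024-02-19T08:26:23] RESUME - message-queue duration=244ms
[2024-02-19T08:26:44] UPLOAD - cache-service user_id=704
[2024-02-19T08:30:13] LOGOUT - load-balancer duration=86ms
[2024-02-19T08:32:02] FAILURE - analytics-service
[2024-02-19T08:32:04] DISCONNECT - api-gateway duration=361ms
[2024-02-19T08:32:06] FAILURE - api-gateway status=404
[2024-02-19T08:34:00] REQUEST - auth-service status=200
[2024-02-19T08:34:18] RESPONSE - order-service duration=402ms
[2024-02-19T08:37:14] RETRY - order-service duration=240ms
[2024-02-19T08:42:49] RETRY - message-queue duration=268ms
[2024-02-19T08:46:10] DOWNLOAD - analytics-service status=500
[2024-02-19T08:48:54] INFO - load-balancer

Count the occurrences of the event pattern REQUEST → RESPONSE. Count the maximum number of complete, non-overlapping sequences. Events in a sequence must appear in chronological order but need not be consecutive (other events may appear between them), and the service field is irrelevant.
4

To count sequences:

1. Look for pattern: REQUEST → RESPONSE
2. Greedily scan the log in chronological order, matching each sequence element in turn (ignoring service)
3. Each time the full pattern completes, increment the count and restart matching from the next event
4. Complete non-overlapping sequences found: 4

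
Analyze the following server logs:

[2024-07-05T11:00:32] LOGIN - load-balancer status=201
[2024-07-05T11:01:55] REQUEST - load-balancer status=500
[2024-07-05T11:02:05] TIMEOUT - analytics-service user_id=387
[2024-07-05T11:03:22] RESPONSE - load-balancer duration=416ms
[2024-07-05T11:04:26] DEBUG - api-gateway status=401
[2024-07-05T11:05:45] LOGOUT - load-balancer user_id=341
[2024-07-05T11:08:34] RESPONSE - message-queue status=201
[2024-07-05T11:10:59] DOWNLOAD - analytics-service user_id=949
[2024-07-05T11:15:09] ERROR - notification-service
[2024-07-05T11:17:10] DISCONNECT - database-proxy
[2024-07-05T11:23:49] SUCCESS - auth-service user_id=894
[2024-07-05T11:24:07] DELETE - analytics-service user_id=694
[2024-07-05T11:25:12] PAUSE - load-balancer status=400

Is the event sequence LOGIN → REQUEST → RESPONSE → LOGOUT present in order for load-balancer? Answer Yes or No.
Yes

To verify sequence order:

1. Find all events in sequence LOGIN → REQUEST → RESPONSE → LOGOUT for load-balancer
2. Extract their timestamps
3. Check if timestamps are in ascending order
4. Result: Yes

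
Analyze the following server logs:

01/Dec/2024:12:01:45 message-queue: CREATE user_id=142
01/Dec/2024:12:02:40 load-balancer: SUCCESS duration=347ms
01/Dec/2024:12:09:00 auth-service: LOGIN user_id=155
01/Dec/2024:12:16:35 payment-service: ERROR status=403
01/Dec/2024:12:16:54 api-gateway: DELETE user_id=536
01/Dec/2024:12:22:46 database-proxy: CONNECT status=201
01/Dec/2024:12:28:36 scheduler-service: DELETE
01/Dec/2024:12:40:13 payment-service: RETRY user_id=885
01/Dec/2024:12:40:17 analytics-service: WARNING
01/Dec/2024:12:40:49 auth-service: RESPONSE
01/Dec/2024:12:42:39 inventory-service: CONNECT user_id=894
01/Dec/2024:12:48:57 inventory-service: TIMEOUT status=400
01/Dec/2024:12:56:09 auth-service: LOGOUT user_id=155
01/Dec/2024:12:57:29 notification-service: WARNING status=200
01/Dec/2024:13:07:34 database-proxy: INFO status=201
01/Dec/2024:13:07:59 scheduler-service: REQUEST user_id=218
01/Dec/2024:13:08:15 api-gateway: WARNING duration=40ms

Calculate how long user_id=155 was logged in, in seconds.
2829

To calculate session duration:

1. Find LOGIN event for user_id=155: 01/Dec/2024:12:09:00
2. Find LOGOUT event for user_id=155: 01/Dec/2024:12:56:09
3. Session duration: 01/Dec/2024:12:56:09 - 01/Dec/2024:12:09:00 = 2829 seconds (47 minutes)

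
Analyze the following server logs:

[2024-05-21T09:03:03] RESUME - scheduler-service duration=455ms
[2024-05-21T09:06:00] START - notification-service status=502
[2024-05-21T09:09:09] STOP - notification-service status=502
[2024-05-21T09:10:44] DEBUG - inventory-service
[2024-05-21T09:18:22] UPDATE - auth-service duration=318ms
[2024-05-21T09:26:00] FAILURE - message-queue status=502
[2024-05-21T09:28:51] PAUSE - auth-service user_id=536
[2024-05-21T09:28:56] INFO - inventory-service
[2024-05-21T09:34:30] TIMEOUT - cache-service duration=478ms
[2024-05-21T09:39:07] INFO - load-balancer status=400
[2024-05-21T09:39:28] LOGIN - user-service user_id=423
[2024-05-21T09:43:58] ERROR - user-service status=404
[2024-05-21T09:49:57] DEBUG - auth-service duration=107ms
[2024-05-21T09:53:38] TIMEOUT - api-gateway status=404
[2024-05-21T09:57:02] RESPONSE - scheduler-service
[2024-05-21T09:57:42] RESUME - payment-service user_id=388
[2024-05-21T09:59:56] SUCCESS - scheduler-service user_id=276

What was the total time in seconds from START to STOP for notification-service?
189

To calculate state duration:

1. Find START event for notification-service: 2024-05-21T09:06:00
2. Find STOP event for notification-service: 2024-05-21T09:09:09
3. Calculate duration: 2024-05-21T09:09:09 - 2024-05-21T09:06:00 = 189 seconds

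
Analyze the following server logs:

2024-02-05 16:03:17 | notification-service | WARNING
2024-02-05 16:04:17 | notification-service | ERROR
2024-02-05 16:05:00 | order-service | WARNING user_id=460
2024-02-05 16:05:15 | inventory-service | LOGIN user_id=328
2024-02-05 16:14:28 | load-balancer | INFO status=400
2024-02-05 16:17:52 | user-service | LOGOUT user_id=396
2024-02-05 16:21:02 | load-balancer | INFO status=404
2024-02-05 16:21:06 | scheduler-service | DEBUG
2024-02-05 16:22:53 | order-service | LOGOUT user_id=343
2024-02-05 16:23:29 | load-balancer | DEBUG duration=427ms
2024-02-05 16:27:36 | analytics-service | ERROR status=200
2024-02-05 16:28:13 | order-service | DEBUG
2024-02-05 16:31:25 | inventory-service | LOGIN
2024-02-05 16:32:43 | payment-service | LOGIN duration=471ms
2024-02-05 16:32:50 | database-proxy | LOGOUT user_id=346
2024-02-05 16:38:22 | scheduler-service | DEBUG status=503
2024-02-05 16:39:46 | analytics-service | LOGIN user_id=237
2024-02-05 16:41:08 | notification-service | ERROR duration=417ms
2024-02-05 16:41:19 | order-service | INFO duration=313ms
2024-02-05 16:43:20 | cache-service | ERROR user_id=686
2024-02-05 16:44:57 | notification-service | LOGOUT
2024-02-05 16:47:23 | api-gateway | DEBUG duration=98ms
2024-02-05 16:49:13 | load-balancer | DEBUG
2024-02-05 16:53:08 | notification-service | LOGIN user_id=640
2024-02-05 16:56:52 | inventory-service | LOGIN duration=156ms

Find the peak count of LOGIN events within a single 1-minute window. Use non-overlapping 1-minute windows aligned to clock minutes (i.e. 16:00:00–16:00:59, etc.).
1

To find the burst window:

1. Divide the log period into non-overlapping 1-minute windows starting at 16:00
2. Count LOGIN events in each window
3. Find the window with maximum count
4. Maximum events in a window: 1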